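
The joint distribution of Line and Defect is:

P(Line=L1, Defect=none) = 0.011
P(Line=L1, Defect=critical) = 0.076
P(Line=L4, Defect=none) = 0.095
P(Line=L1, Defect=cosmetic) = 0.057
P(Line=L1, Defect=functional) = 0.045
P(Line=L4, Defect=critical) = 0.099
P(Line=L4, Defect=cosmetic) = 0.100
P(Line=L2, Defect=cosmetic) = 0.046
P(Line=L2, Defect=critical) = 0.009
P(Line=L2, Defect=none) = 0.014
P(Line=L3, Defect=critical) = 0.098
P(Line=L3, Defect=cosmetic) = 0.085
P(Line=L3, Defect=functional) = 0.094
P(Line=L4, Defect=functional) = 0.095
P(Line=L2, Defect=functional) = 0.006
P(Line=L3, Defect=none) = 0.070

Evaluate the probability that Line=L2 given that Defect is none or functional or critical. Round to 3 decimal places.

0.041

P(Defect=none) = 0.011 + 0.014 + 0.070 + 0.095 = 0.190.
P(Defect=functional) = 0.045 + 0.006 + 0.094 + 0.095 = 0.240.
P(Defect=critical) = 0.076 + 0.009 + 0.098 + 0.099 = 0.282.
P(Defect ∈ {none, functional, critical}) = 0.190 + 0.240 + 0.282 = 0.712; P(Line=L2, Defect ∈ {none, functional, critical}) = 0.014 + 0.006 + 0.009 = 0.029.
P(Line=L2 | Defect ∈ {none, functional, critical}) = 0.029/0.712 = 0.041.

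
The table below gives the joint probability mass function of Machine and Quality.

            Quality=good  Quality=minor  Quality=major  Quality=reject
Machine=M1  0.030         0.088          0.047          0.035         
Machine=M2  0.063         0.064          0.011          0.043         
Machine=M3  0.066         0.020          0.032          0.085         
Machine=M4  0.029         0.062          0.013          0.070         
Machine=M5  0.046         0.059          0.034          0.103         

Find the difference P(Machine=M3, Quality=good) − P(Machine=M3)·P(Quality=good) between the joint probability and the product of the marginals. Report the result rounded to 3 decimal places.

P(Machine=M3) = 0.066 + 0.020 + 0.032 + 0.085 = 0.203.
P(Quality=good) = 0.030 + 0.063 + 0.066 + 0.029 + 0.046 = 0.234.
P(Machine=M3, Quality=good) − P(Machine=M3)P(Quality=good) = 0.066 − 0.203×0.234 = 0.018.

0.018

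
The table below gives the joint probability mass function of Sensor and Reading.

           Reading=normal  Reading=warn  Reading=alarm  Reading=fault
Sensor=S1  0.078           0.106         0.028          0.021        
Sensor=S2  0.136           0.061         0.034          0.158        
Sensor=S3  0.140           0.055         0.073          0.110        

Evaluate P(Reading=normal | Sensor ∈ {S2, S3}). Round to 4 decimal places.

P(Sensor=S2) = 0.136 + 0.061 + 0.034 + 0.158 = 0.389.
P(Sensor=S3) = 0.140 + 0.055 + 0.073 + 0.110 = 0.378.
P(Sensor ∈ {S2, S3}) = 0.389 + 0.378 = 0.767; P(Reading=normal, Sensor ∈ {S2, S3}) = 0.136 + 0.140 = 0.276.
P(Reading=normal | Sensor ∈ {S2, S3}) = 0.276/0.767 = 0.3598.

0.3598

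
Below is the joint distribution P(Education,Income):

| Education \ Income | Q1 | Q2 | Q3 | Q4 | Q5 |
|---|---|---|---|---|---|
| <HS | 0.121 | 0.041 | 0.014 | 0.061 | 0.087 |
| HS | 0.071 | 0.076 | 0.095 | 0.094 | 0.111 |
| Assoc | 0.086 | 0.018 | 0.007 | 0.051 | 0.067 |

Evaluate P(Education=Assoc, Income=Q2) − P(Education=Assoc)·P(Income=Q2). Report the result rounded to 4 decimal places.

P(Education=Assoc) = 0.086 + 0.018 + 0.007 + 0.051 + 0.067 = 0.229.
P(Income=Q2) = 0.041 + 0.076 + 0.018 = 0.135.
P(Education=Assoc, Income=Q2) − P(Education=Assoc)P(Income=Q2) = 0.018 − 0.229×0.135 = -0.0129.

-0.0129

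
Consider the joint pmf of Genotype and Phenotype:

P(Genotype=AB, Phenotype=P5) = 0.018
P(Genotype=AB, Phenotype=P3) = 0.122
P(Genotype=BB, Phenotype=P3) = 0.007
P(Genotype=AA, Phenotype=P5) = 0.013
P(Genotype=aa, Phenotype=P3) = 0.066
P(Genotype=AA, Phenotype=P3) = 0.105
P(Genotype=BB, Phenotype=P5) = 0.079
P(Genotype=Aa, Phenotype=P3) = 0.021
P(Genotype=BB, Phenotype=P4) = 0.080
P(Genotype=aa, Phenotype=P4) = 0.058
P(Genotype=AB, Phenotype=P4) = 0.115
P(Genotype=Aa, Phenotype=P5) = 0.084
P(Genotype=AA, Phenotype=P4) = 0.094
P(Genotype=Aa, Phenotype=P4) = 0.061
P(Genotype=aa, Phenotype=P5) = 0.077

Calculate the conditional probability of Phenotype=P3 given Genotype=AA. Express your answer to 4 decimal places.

P(Genotype=AA) = 0.105 + 0.094 + 0.013 = 0.212.
P(Phenotype=P3 | Genotype=AA) = 0.105/0.212 = 0.4953.

0.4953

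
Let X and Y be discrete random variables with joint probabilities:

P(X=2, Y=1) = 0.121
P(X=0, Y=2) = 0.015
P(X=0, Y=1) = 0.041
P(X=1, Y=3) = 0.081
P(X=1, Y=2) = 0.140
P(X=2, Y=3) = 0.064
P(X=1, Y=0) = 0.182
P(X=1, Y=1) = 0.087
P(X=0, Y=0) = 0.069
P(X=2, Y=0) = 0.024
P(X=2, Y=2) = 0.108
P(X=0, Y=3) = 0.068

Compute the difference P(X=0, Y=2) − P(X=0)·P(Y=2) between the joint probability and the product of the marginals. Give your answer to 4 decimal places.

P(X=0) = 0.069 + 0.041 + 0.015 + 0.068 = 0.193.
P(Y=2) = 0.015 + 0.140 + 0.108 = 0.263.
P(X=0, Y=2) − P(X=0)P(Y=2) = 0.015 − 0.193×0.263 = -0.0358.

-0.0358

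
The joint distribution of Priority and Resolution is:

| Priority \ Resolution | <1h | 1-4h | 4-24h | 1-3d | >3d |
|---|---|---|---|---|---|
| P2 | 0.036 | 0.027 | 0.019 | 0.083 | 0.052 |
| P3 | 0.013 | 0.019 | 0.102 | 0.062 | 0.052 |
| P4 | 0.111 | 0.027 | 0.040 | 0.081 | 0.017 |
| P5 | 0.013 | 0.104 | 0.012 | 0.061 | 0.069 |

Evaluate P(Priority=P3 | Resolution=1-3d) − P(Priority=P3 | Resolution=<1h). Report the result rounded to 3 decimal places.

0.141

P(Resolution=1-3d) = 0.083 + 0.062 + 0.081 + 0.061 = 0.287; P(Priority=P3 | Resolution=1-3d) = 0.062/0.287 = 0.2160.
P(Resolution=<1h) = 0.036 + 0.013 + 0.111 + 0.013 = 0.173; P(Priority=P3 | Resolution=<1h) = 0.013/0.173 = 0.0751.
Difference = 0.141.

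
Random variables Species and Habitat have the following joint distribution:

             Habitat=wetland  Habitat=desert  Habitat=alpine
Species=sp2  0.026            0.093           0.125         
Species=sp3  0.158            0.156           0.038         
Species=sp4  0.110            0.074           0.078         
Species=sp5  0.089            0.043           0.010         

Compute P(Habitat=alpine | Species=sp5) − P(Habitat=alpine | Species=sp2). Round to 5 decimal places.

P(Species=sp5) = 0.089 + 0.043 + 0.010 = 0.142; P(Habitat=alpine | Species=sp5) = 0.010/0.142 = 0.070423.
P(Species=sp2) = 0.026 + 0.093 + 0.125 = 0.244; P(Habitat=alpine | Species=sp2) = 0.125/0.244 = 0.512295.
Difference = -0.44187.

-0.44187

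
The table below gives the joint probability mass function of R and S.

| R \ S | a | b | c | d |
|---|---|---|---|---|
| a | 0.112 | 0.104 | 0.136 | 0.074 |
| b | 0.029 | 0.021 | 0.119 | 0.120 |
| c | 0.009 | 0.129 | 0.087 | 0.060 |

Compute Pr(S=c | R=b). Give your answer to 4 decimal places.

0.4118

P(R=b) = 0.029 + 0.021 + 0.119 + 0.120 = 0.289.
P(S=c | R=b) = 0.119/0.289 = 0.4118.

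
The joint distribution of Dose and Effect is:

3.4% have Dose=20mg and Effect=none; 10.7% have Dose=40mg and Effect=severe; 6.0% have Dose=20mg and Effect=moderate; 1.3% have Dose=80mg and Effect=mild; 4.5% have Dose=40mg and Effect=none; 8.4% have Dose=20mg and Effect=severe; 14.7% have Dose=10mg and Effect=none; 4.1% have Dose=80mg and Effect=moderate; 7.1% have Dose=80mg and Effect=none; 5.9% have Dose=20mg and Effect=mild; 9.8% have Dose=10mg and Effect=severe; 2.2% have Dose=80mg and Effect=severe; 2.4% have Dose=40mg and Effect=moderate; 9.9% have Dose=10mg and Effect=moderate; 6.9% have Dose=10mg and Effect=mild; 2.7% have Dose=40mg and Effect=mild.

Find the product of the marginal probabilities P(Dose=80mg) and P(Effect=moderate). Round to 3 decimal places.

P(Dose=80mg) = 0.071 + 0.013 + 0.041 + 0.022 = 0.147.
P(Effect=moderate) = 0.099 + 0.060 + 0.024 + 0.041 = 0.224.
Product: 0.147 × 0.224 = 0.033.

0.033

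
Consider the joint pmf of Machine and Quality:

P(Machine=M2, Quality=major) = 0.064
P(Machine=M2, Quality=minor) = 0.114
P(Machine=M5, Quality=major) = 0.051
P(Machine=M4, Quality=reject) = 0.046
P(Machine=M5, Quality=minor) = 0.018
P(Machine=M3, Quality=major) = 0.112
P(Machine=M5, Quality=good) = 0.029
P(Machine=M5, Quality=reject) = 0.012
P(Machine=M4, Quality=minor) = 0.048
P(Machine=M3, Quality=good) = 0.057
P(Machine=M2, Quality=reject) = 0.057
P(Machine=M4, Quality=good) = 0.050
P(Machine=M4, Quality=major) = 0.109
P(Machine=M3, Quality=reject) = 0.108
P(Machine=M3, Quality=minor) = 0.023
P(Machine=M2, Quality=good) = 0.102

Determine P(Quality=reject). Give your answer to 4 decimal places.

0.2230

P(Quality=reject) = 0.057 + 0.108 + 0.046 + 0.012 = 0.223.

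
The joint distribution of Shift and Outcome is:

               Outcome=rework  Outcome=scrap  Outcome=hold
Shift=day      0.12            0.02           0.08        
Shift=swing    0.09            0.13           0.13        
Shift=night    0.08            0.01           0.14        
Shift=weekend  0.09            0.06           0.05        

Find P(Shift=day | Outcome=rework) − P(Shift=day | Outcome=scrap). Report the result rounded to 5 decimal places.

P(Outcome=rework) = 0.12 + 0.09 + 0.08 + 0.09 = 0.38; P(Shift=day | Outcome=rework) = 0.12/0.38 = 0.315789.
P(Outcome=scrap) = 0.02 + 0.13 + 0.01 + 0.06 = 0.22; P(Shift=day | Outcome=scrap) = 0.02/0.22 = 0.090909.
Difference = 0.22488.

0.22488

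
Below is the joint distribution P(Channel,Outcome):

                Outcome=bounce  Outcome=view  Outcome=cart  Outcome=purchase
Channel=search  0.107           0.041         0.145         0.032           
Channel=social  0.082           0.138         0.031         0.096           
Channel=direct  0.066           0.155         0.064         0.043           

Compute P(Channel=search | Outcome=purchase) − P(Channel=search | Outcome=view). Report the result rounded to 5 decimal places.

P(Outcome=purchase) = 0.032 + 0.096 + 0.043 = 0.171; P(Channel=search | Outcome=purchase) = 0.032/0.171 = 0.187135.
P(Outcome=view) = 0.041 + 0.138 + 0.155 = 0.334; P(Channel=search | Outcome=view) = 0.041/0.334 = 0.122754.
Difference = 0.06438.

0.06438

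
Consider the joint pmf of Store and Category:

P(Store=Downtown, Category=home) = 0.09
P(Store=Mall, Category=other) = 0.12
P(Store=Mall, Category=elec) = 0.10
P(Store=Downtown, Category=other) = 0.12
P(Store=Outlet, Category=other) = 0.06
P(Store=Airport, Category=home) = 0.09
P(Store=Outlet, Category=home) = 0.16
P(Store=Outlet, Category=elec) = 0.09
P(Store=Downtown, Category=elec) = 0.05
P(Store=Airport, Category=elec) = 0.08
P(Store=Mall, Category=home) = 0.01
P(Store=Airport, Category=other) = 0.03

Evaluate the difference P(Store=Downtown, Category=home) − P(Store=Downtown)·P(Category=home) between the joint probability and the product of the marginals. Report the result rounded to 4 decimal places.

P(Store=Downtown) = 0.05 + 0.09 + 0.12 = 0.26.
P(Category=home) = 0.09 + 0.01 + 0.09 + 0.16 = 0.35.
P(Store=Downtown, Category=home) − P(Store=Downtown)P(Category=home) = 0.09 − 0.26×0.35 = -0.0010.

-0.0010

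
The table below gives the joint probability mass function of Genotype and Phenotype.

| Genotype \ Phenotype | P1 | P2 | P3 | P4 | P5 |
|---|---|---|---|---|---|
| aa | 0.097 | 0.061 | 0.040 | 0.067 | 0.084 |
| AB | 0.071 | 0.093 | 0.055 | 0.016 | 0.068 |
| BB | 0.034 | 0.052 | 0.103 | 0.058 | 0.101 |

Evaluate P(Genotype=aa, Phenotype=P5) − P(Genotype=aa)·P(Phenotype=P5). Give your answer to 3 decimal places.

-0.004

P(Genotype=aa) = 0.097 + 0.061 + 0.040 + 0.067 + 0.084 = 0.349.
P(Phenotype=P5) = 0.084 + 0.068 + 0.101 = 0.253.
P(Genotype=aa, Phenotype=P5) − P(Genotype=aa)P(Phenotype=P5) = 0.084 − 0.349×0.253 = -0.004.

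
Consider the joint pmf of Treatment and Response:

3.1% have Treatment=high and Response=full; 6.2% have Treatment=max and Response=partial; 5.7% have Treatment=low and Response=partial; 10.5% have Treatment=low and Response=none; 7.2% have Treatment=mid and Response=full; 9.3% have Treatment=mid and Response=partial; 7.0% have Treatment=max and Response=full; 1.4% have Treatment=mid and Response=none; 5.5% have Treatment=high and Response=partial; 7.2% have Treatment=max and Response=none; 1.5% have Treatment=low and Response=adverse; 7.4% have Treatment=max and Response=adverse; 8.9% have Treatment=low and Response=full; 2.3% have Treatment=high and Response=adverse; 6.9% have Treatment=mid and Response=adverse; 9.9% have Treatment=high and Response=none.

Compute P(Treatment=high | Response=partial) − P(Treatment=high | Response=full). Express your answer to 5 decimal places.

0.08767

P(Response=partial) = 0.057 + 0.093 + 0.055 + 0.062 = 0.267; P(Treatment=high | Response=partial) = 0.055/0.267 = 0.205993.
P(Response=full) = 0.089 + 0.072 + 0.031 + 0.070 = 0.262; P(Treatment=high | Response=full) = 0.031/0.262 = 0.118321.
Difference = 0.08767.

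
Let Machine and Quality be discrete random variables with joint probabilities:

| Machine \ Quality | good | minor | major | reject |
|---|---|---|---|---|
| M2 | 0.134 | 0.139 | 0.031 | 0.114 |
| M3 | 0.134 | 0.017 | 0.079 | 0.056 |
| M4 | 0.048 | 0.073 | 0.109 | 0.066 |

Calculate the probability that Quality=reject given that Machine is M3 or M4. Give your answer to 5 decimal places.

0.20962

P(Machine=M3) = 0.134 + 0.017 + 0.079 + 0.056 = 0.286.
P(Machine=M4) = 0.048 + 0.073 + 0.109 + 0.066 = 0.296.
P(Machine ∈ {M3, M4}) = 0.286 + 0.296 = 0.582; P(Quality=reject, Machine ∈ {M3, M4}) = 0.056 + 0.066 = 0.122.
P(Quality=reject | Machine ∈ {M3, M4}) = 0.122/0.582 = 0.20962.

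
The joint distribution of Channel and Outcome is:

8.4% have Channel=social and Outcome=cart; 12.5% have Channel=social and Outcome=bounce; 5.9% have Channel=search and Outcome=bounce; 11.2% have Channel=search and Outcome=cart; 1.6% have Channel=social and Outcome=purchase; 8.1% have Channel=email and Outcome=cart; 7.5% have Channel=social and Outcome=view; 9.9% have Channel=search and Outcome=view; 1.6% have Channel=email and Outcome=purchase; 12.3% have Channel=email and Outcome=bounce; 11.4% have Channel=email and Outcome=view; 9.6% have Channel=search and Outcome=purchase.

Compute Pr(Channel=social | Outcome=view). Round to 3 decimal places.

P(Outcome=view) = 0.114 + 0.099 + 0.075 = 0.288.
P(Channel=social | Outcome=view) = 0.075/0.288 = 0.260.

0.260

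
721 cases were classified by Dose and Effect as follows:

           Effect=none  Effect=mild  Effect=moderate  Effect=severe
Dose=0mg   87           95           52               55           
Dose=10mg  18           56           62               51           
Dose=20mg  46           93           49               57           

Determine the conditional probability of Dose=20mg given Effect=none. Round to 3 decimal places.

Total with Effect=none: 87 + 18 + 46 = 151.
P(Dose=20mg | Effect=none) = 46/151 = 0.305.

0.305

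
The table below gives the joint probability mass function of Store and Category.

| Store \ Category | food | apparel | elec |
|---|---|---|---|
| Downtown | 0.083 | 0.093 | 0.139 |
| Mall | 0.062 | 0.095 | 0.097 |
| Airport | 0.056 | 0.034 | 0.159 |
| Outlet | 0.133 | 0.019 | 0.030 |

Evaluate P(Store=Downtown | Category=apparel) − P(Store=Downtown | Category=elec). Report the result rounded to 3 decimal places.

P(Category=apparel) = 0.093 + 0.095 + 0.034 + 0.019 = 0.241; P(Store=Downtown | Category=apparel) = 0.093/0.241 = 0.3859.
P(Category=elec) = 0.139 + 0.097 + 0.159 + 0.030 = 0.425; P(Store=Downtown | Category=elec) = 0.139/0.425 = 0.3271.
Difference = 0.059.

0.059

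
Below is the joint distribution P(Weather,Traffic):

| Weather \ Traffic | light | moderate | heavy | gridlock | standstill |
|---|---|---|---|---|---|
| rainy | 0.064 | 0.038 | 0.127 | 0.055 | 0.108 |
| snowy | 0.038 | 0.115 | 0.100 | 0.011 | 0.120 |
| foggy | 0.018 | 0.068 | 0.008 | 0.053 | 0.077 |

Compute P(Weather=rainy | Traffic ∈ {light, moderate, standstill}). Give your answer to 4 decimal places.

P(Traffic=light) = 0.064 + 0.038 + 0.018 = 0.120.
P(Traffic=moderate) = 0.038 + 0.115 + 0.068 = 0.221.
P(Traffic=standstill) = 0.108 + 0.120 + 0.077 = 0.305.
P(Traffic ∈ {light, moderate, standstill}) = 0.120 + 0.221 + 0.305 = 0.646; P(Weather=rainy, Traffic ∈ {light, moderate, standstill}) = 0.064 + 0.038 + 0.108 = 0.210.
P(Weather=rainy | Traffic ∈ {light, moderate, standstill}) = 0.210/0.646 = 0.3251.

0.3251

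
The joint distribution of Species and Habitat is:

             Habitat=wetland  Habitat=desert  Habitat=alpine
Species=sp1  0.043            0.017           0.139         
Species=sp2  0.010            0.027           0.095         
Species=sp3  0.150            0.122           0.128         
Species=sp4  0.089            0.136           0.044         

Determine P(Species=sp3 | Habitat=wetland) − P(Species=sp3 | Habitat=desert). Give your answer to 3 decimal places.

P(Habitat=wetland) = 0.043 + 0.010 + 0.150 + 0.089 = 0.292; P(Species=sp3 | Habitat=wetland) = 0.150/0.292 = 0.5137.
P(Habitat=desert) = 0.017 + 0.027 + 0.122 + 0.136 = 0.302; P(Species=sp3 | Habitat=desert) = 0.122/0.302 = 0.4040.
Difference = 0.110.

0.110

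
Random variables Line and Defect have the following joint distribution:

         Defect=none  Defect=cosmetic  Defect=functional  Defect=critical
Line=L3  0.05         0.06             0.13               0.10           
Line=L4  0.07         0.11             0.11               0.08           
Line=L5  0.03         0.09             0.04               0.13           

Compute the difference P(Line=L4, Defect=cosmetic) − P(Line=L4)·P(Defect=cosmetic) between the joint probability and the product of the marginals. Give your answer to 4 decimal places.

0.0138

P(Line=L4) = 0.07 + 0.11 + 0.11 + 0.08 = 0.37.
P(Defect=cosmetic) = 0.06 + 0.11 + 0.09 = 0.26.
P(Line=L4, Defect=cosmetic) − P(Line=L4)P(Defect=cosmetic) = 0.11 − 0.37×0.26 = 0.0138.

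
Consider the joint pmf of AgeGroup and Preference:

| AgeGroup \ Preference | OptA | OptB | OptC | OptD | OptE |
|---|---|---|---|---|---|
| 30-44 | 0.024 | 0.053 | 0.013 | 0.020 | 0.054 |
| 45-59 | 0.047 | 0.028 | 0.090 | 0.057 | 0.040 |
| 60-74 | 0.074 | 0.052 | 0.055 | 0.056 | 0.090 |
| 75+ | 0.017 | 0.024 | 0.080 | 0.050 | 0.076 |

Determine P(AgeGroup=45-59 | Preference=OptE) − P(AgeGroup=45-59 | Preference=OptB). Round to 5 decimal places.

-0.02450

P(Preference=OptE) = 0.054 + 0.040 + 0.090 + 0.076 = 0.260; P(AgeGroup=45-59 | Preference=OptE) = 0.040/0.260 = 0.153846.
P(Preference=OptB) = 0.053 + 0.028 + 0.052 + 0.024 = 0.157; P(AgeGroup=45-59 | Preference=OptB) = 0.028/0.157 = 0.178344.
Difference = -0.02450.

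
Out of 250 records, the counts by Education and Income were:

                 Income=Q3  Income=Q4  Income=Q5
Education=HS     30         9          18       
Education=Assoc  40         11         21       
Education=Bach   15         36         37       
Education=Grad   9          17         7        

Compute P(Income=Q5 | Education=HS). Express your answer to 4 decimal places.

Total with Education=HS: 30 + 9 + 18 = 57.
P(Income=Q5 | Education=HS) = 18/57 = 0.3158.

0.3158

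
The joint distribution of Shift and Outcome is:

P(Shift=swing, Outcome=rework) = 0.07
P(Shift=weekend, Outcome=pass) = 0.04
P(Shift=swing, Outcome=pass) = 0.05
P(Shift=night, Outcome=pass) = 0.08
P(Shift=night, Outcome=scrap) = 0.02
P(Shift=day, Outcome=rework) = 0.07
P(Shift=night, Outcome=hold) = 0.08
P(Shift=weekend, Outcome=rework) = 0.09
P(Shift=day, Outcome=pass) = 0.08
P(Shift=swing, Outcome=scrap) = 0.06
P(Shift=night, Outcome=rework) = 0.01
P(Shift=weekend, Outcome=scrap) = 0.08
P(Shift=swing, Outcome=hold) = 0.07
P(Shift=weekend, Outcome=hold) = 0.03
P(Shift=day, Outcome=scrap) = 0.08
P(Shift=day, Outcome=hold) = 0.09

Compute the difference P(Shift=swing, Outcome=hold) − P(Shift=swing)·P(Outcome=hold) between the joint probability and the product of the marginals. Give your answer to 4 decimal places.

0.0025

P(Shift=swing) = 0.05 + 0.07 + 0.06 + 0.07 = 0.25.
P(Outcome=hold) = 0.09 + 0.07 + 0.08 + 0.03 = 0.27.
P(Shift=swing, Outcome=hold) − P(Shift=swing)P(Outcome=hold) = 0.07 − 0.25×0.27 = 0.0025.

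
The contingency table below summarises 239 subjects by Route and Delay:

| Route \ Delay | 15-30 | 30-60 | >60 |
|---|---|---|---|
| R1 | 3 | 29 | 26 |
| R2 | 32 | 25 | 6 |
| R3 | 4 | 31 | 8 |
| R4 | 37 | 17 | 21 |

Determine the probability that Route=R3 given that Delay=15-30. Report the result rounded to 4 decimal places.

0.0526

Total with Delay=15-30: 3 + 32 + 4 + 37 = 76.
P(Route=R3 | Delay=15-30) = 4/76 = 0.0526.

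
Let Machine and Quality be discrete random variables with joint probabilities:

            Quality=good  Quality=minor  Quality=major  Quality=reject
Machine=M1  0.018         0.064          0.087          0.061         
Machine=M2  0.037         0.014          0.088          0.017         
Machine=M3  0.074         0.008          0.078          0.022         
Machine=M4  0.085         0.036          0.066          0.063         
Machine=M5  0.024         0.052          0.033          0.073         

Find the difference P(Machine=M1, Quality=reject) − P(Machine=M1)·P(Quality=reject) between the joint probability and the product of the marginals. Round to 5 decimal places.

0.00672

P(Machine=M1) = 0.018 + 0.064 + 0.087 + 0.061 = 0.230.
P(Quality=reject) = 0.061 + 0.017 + 0.022 + 0.063 + 0.073 = 0.236.
P(Machine=M1, Quality=reject) − P(Machine=M1)P(Quality=reject) = 0.061 − 0.230×0.236 = 0.00672.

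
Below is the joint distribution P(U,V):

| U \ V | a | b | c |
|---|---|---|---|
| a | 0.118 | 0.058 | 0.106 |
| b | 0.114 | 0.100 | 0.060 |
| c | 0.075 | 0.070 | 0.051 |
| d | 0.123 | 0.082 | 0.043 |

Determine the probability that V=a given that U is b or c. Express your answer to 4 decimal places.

0.4021

P(U=b) = 0.114 + 0.100 + 0.060 = 0.274.
P(U=c) = 0.075 + 0.070 + 0.051 = 0.196.
P(U ∈ {b, c}) = 0.274 + 0.196 = 0.470; P(V=a, U ∈ {b, c}) = 0.114 + 0.075 = 0.189.
P(V=a | U ∈ {b, c}) = 0.189/0.470 = 0.4021.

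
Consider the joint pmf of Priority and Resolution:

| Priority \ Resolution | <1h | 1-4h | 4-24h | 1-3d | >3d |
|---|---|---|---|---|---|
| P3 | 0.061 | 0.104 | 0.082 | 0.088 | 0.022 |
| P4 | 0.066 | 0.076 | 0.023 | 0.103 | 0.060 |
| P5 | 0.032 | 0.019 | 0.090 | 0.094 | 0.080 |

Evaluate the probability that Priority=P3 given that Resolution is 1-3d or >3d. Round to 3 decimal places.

0.246

P(Resolution=1-3d) = 0.088 + 0.103 + 0.094 = 0.285.
P(Resolution=>3d) = 0.022 + 0.060 + 0.080 = 0.162.
P(Resolution ∈ {1-3d, >3d}) = 0.285 + 0.162 = 0.447; P(Priority=P3, Resolution ∈ {1-3d, >3d}) = 0.088 + 0.022 = 0.110.
P(Priority=P3 | Resolution ∈ {1-3d, >3d}) = 0.110/0.447 = 0.246.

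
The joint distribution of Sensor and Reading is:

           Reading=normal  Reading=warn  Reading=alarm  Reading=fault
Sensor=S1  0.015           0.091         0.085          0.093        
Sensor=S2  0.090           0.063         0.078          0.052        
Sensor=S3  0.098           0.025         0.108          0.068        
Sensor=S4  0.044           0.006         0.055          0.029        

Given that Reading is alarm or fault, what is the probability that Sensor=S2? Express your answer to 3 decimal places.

P(Reading=alarm) = 0.085 + 0.078 + 0.108 + 0.055 = 0.326.
P(Reading=fault) = 0.093 + 0.052 + 0.068 + 0.029 = 0.242.
P(Reading ∈ {alarm, fault}) = 0.326 + 0.242 = 0.568; P(Sensor=S2, Reading ∈ {alarm, fault}) = 0.078 + 0.052 = 0.130.
P(Sensor=S2 | Reading ∈ {alarm, fault}) = 0.130/0.568 = 0.229.

0.229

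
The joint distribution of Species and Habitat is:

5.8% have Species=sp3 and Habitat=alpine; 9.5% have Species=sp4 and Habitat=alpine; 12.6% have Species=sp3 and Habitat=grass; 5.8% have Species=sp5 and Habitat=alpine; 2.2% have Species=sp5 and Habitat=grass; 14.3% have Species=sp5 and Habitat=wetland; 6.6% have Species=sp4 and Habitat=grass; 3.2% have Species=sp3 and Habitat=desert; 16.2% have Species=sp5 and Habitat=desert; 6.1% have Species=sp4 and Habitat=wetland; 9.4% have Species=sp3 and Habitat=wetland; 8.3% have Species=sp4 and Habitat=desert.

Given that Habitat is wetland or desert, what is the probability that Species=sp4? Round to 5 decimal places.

P(Habitat=wetland) = 0.094 + 0.061 + 0.143 = 0.298.
P(Habitat=desert) = 0.032 + 0.083 + 0.162 = 0.277.
P(Habitat ∈ {wetland, desert}) = 0.298 + 0.277 = 0.575; P(Species=sp4, Habitat ∈ {wetland, desert}) = 0.061 + 0.083 = 0.144.
P(Species=sp4 | Habitat ∈ {wetland, desert}) = 0.144/0.575 = 0.25043.

0.25043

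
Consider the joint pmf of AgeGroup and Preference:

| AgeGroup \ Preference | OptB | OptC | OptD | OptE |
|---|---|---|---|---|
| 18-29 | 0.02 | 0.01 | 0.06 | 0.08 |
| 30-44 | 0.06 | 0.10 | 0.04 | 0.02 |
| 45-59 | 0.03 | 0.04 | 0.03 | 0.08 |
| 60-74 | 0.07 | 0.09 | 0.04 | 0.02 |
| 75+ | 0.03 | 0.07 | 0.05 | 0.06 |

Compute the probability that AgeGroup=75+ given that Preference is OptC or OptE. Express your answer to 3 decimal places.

P(Preference=OptC) = 0.01 + 0.10 + 0.04 + 0.09 + 0.07 = 0.31.
P(Preference=OptE) = 0.08 + 0.02 + 0.08 + 0.02 + 0.06 = 0.26.
P(Preference ∈ {OptC, OptE}) = 0.31 + 0.26 = 0.57; P(AgeGroup=75+, Preference ∈ {OptC, OptE}) = 0.07 + 0.06 = 0.13.
P(AgeGroup=75+ | Preference ∈ {OptC, OptE}) = 0.13/0.57 = 0.228.

0.228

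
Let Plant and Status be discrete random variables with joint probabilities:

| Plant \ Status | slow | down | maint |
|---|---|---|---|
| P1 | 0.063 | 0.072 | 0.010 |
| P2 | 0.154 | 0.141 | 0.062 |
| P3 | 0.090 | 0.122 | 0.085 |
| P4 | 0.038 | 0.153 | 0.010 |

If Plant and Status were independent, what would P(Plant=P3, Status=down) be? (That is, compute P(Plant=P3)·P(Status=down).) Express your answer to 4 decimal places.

0.1449

P(Plant=P3) = 0.090 + 0.122 + 0.085 = 0.297.
P(Status=down) = 0.072 + 0.141 + 0.122 + 0.153 = 0.488.
Product: 0.297 × 0.488 = 0.1449.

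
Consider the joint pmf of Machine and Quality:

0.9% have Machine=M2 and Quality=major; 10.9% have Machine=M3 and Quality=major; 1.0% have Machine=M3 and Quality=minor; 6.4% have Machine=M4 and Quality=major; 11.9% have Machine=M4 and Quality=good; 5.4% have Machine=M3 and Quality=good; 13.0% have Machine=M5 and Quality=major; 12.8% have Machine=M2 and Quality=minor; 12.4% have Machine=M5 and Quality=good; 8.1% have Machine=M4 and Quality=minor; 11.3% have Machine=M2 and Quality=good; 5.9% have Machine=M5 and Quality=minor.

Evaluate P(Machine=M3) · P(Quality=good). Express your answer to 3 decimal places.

P(Machine=M3) = 0.054 + 0.010 + 0.109 = 0.173.
P(Quality=good) = 0.113 + 0.054 + 0.119 + 0.124 = 0.410.
Product: 0.173 × 0.410 = 0.071.

0.071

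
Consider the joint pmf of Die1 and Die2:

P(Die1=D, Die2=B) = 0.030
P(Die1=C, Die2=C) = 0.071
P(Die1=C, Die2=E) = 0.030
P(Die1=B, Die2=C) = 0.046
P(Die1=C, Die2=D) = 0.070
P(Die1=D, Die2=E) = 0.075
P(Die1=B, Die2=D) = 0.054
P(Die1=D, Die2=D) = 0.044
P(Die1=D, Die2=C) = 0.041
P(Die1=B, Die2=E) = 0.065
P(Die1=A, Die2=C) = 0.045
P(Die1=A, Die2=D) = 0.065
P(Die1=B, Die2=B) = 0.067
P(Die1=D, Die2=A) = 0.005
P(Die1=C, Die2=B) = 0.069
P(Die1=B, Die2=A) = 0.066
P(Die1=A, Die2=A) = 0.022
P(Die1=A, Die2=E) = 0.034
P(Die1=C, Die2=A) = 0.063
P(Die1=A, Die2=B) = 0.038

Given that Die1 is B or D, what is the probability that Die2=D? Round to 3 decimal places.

P(Die1=B) = 0.066 + 0.067 + 0.046 + 0.054 + 0.065 = 0.298.
P(Die1=D) = 0.005 + 0.030 + 0.041 + 0.044 + 0.075 = 0.195.
P(Die1 ∈ {B, D}) = 0.298 + 0.195 = 0.493; P(Die2=D, Die1 ∈ {B, D}) = 0.054 + 0.044 = 0.098.
P(Die2=D | Die1 ∈ {B, D}) = 0.098/0.493 = 0.199.

0.199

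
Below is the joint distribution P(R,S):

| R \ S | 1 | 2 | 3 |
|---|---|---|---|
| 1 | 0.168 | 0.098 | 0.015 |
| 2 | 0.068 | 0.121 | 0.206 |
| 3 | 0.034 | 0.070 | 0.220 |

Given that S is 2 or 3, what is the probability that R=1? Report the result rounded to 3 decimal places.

0.155

P(S=2) = 0.098 + 0.121 + 0.070 = 0.289.
P(S=3) = 0.015 + 0.206 + 0.220 = 0.441.
P(S ∈ {2, 3}) = 0.289 + 0.441 = 0.730; P(R=1, S ∈ {2, 3}) = 0.098 + 0.015 = 0.113.
P(R=1 | S ∈ {2, 3}) = 0.113/0.730 = 0.155.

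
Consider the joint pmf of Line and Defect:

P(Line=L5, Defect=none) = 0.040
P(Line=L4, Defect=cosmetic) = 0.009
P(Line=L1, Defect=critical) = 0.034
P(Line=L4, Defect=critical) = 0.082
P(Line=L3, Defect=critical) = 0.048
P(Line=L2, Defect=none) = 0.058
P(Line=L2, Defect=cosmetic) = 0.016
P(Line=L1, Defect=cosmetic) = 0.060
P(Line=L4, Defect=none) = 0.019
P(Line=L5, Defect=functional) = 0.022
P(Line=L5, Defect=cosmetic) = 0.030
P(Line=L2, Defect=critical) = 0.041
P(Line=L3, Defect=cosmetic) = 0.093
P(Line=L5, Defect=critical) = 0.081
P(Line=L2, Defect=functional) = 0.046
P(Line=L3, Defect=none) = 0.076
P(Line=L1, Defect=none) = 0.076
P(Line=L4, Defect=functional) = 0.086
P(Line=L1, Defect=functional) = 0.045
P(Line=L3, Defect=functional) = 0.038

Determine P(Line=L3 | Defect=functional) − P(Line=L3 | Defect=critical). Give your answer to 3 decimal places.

P(Defect=functional) = 0.045 + 0.046 + 0.038 + 0.086 + 0.022 = 0.237; P(Line=L3 | Defect=functional) = 0.038/0.237 = 0.1603.
P(Defect=critical) = 0.034 + 0.041 + 0.048 + 0.082 + 0.081 = 0.286; P(Line=L3 | Defect=critical) = 0.048/0.286 = 0.1678.
Difference = -0.007.

-0.007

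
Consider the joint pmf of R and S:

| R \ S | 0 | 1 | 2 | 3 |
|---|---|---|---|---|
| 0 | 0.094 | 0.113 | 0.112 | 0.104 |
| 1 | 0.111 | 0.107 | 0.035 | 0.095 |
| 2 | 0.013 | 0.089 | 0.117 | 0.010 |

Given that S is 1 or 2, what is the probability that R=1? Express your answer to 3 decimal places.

0.248

P(S=1) = 0.113 + 0.107 + 0.089 = 0.309.
P(S=2) = 0.112 + 0.035 + 0.117 = 0.264.
P(S ∈ {1, 2}) = 0.309 + 0.264 = 0.573; P(R=1, S ∈ {1, 2}) = 0.107 + 0.035 = 0.142.
P(R=1 | S ∈ {1, 2}) = 0.142/0.573 = 0.248.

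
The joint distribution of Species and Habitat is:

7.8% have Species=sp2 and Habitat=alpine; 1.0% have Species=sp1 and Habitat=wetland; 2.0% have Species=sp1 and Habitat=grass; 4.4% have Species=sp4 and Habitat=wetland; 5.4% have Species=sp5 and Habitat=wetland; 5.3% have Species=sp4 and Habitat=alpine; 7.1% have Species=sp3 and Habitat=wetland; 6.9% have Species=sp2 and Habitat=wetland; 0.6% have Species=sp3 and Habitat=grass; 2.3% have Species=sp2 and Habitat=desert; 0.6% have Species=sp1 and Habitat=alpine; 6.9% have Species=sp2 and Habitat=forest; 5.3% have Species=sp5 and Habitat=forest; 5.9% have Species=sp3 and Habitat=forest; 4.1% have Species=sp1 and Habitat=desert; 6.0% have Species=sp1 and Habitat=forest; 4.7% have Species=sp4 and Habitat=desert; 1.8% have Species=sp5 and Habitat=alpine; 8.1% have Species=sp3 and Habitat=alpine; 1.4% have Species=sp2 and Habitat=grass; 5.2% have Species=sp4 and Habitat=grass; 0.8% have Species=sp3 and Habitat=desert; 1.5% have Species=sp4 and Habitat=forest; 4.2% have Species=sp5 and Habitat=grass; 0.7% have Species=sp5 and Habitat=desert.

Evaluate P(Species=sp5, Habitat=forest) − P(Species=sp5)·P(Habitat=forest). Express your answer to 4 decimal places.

P(Species=sp5) = 0.053 + 0.042 + 0.054 + 0.007 + 0.018 = 0.174.
P(Habitat=forest) = 0.060 + 0.069 + 0.059 + 0.015 + 0.053 = 0.256.
P(Species=sp5, Habitat=forest) − P(Species=sp5)P(Habitat=forest) = 0.053 − 0.174×0.256 = 0.0085.

0.0085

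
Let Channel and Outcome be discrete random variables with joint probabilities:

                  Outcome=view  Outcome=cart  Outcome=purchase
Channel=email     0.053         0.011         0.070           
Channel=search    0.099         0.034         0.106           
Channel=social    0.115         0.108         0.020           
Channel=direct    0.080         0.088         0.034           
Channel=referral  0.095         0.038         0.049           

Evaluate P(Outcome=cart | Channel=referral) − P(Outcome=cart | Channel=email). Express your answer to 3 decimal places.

P(Channel=referral) = 0.095 + 0.038 + 0.049 = 0.182; P(Outcome=cart | Channel=referral) = 0.038/0.182 = 0.2088.
P(Channel=email) = 0.053 + 0.011 + 0.070 = 0.134; P(Outcome=cart | Channel=email) = 0.011/0.134 = 0.0821.
Difference = 0.127.

0.127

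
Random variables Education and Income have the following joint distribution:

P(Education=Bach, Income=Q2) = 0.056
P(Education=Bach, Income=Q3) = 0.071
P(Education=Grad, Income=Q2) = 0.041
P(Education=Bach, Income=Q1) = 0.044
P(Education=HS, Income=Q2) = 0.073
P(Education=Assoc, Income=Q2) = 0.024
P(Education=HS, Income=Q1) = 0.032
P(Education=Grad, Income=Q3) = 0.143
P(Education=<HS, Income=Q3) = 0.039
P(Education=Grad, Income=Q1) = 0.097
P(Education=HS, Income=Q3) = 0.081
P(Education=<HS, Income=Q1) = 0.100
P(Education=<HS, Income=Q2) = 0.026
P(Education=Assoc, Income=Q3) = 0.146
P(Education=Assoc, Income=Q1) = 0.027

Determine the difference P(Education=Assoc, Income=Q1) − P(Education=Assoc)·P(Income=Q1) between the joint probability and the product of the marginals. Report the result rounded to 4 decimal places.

-0.0321

P(Education=Assoc) = 0.027 + 0.024 + 0.146 = 0.197.
P(Income=Q1) = 0.100 + 0.032 + 0.027 + 0.044 + 0.097 = 0.300.
P(Education=Assoc, Income=Q1) − P(Education=Assoc)P(Income=Q1) = 0.027 − 0.197×0.300 = -0.0321.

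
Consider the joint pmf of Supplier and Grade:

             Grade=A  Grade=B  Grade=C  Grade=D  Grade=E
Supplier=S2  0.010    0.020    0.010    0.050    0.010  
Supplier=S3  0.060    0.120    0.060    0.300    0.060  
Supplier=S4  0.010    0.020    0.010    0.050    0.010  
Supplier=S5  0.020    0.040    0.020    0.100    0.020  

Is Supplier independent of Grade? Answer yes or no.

yes

Every cell satisfies P(Supplier,Grade) = P(Supplier)·P(Grade). For instance P(Supplier=S5) = 0.200, P(Grade=B) = 0.200, and 0.200×0.200 = 0.040 matches the joint entry. So Supplier and Grade are independent.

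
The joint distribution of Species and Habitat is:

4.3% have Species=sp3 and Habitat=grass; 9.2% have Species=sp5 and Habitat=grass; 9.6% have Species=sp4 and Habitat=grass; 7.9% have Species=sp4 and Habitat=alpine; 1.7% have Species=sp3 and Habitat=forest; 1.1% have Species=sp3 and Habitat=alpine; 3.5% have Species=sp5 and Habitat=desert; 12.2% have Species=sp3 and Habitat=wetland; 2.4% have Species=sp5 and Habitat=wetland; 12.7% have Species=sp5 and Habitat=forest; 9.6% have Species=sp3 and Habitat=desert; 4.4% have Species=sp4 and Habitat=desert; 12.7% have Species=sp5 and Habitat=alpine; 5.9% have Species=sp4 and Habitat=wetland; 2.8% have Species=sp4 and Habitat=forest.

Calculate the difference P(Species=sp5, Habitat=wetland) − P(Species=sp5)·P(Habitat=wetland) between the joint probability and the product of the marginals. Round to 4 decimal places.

-0.0590

P(Species=sp5) = 0.127 + 0.092 + 0.024 + 0.035 + 0.127 = 0.405.
P(Habitat=wetland) = 0.122 + 0.059 + 0.024 = 0.205.
P(Species=sp5, Habitat=wetland) − P(Species=sp5)P(Habitat=wetland) = 0.024 − 0.405×0.205 = -0.0590.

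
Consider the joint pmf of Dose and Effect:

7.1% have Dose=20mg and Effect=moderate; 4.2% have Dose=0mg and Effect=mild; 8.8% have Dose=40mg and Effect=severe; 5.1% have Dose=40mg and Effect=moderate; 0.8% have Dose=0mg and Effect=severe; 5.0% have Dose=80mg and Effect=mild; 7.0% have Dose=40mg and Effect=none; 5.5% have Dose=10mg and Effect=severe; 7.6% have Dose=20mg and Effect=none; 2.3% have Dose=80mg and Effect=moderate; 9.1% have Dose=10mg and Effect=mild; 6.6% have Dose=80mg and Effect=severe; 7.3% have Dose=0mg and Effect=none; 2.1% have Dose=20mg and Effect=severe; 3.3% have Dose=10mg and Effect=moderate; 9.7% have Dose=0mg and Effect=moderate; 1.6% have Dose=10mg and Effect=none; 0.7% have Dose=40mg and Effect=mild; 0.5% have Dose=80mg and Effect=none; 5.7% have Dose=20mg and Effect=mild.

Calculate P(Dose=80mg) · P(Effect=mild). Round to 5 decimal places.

0.03557

P(Dose=80mg) = 0.005 + 0.050 + 0.023 + 0.066 = 0.144.
P(Effect=mild) = 0.042 + 0.091 + 0.057 + 0.007 + 0.050 = 0.247.
Product: 0.144 × 0.247 = 0.03557.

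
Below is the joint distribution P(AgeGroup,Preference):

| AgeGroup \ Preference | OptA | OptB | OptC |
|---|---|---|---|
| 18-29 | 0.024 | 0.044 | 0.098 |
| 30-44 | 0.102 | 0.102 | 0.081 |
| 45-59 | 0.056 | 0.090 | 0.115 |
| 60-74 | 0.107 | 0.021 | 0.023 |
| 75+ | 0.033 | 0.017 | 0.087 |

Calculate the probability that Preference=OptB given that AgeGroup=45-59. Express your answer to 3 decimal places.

P(AgeGroup=45-59) = 0.056 + 0.090 + 0.115 = 0.261.
P(Preference=OptB | AgeGroup=45-59) = 0.090/0.261 = 0.345.

0.345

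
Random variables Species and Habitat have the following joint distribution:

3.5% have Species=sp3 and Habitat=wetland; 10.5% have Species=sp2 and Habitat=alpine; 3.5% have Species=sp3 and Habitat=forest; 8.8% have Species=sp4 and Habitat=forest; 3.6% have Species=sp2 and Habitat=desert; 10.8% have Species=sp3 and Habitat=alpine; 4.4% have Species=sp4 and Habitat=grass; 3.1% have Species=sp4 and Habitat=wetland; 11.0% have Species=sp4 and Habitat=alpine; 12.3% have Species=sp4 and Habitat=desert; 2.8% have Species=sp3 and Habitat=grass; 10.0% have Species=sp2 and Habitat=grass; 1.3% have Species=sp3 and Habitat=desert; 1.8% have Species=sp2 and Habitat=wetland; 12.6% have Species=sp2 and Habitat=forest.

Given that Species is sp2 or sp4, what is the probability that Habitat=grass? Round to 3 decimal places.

0.184

P(Species=sp2) = 0.126 + 0.100 + 0.018 + 0.036 + 0.105 = 0.385.
P(Species=sp4) = 0.088 + 0.044 + 0.031 + 0.123 + 0.110 = 0.396.
P(Species ∈ {sp2, sp4}) = 0.385 + 0.396 = 0.781; P(Habitat=grass, Species ∈ {sp2, sp4}) = 0.100 + 0.044 = 0.144.
P(Habitat=grass | Species ∈ {sp2, sp4}) = 0.144/0.781 = 0.184.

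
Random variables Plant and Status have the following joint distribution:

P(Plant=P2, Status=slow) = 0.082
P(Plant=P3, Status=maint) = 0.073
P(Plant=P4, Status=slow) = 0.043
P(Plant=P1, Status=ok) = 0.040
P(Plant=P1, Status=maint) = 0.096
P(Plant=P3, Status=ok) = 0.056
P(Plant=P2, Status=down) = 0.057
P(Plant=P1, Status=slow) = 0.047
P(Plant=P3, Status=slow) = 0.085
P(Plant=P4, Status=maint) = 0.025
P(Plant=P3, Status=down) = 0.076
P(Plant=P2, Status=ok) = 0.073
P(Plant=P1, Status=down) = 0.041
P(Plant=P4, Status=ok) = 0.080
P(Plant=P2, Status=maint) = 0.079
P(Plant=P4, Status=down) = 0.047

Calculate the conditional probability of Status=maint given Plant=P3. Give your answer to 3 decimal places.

0.252

P(Plant=P3) = 0.056 + 0.085 + 0.076 + 0.073 = 0.290.
P(Status=maint | Plant=P3) = 0.073/0.290 = 0.252.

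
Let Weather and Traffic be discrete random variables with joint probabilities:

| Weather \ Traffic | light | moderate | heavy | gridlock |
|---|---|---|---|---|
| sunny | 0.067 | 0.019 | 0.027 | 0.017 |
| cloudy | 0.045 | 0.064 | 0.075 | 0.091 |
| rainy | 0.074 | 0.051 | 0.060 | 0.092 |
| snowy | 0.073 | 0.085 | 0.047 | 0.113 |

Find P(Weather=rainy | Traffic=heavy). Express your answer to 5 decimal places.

P(Traffic=heavy) = 0.027 + 0.075 + 0.060 + 0.047 = 0.209.
P(Weather=rainy | Traffic=heavy) = 0.060/0.209 = 0.28708.

0.28708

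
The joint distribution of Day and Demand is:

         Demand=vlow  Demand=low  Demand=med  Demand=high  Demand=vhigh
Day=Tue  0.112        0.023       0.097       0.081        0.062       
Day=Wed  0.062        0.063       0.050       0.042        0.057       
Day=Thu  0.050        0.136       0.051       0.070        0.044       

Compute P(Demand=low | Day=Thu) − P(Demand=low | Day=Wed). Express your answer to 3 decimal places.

0.158

P(Day=Thu) = 0.050 + 0.136 + 0.051 + 0.070 + 0.044 = 0.351; P(Demand=low | Day=Thu) = 0.136/0.351 = 0.3875.
P(Day=Wed) = 0.062 + 0.063 + 0.050 + 0.042 + 0.057 = 0.274; P(Demand=low | Day=Wed) = 0.063/0.274 = 0.2299.
Difference = 0.158.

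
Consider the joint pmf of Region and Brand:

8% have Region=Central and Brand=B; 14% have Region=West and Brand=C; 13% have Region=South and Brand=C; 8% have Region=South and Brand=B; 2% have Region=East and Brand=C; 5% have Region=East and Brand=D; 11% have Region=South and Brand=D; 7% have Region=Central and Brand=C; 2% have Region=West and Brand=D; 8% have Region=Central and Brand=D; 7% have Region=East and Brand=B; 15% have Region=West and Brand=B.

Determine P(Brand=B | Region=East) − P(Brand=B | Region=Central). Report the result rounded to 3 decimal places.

0.152

P(Region=East) = 0.07 + 0.02 + 0.05 = 0.14; P(Brand=B | Region=East) = 0.07/0.14 = 0.5000.
P(Region=Central) = 0.08 + 0.07 + 0.08 = 0.23; P(Brand=B | Region=Central) = 0.08/0.23 = 0.3478.
Difference = 0.152.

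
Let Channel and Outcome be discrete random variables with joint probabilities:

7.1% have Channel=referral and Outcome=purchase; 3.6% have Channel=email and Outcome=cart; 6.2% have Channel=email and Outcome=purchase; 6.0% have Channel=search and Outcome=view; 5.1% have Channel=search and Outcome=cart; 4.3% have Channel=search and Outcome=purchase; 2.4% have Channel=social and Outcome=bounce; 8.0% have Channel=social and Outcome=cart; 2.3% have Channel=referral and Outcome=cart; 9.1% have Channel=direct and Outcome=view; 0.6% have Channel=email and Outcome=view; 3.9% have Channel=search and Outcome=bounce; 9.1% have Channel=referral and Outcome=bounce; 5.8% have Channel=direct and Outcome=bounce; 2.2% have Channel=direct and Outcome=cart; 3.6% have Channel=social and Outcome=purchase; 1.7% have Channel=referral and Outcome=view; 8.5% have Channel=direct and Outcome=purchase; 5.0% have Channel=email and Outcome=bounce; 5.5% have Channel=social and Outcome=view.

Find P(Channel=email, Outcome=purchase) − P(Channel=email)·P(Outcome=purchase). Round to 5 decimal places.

P(Channel=email) = 0.050 + 0.006 + 0.036 + 0.062 = 0.154.
P(Outcome=purchase) = 0.062 + 0.043 + 0.036 + 0.085 + 0.071 = 0.297.
P(Channel=email, Outcome=purchase) − P(Channel=email)P(Outcome=purchase) = 0.062 − 0.154×0.297 = 0.01626.

0.01626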